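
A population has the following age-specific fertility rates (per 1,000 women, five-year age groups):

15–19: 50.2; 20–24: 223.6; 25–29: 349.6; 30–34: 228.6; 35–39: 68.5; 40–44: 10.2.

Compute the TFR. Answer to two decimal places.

4.65

Sum of ASFRs = 50.2 + 223.6 + 349.6 + 228.6 + 68.5 + 10.2 = 930.7
TFR = 5 × 930.7 / 1000 = 4.6535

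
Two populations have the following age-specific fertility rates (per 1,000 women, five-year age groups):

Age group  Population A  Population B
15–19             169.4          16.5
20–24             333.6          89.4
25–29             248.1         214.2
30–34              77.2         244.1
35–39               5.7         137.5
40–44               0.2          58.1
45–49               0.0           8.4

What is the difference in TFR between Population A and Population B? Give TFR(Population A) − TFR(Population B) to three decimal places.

0.330

Population A:
  Sum of ASFRs = 169.4 + 333.6 + 248.1 + 77.2 + 5.7 + 0.2 + 0.0 = 834.2
  TFR = 5 × 834.2 / 1000 = 4.171
Population B:
  Sum of ASFRs = 16.5 + 89.4 + 214.2 + 244.1 + 137.5 + 58.1 + 8.4 = 768.2
  TFR = 5 × 768.2 / 1000 = 3.841
Difference = 4.171 − 3.841 = 0.33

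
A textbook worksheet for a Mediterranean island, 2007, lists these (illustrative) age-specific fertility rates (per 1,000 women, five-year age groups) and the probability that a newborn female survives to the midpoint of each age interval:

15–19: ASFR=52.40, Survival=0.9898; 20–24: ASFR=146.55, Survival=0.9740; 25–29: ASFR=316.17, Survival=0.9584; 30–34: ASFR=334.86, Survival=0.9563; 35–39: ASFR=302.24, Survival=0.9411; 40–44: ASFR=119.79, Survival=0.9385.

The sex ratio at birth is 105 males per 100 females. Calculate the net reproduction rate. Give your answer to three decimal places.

2.963

Proportion female at birth = 100 / (100 + 105) = 0.48780.
Each age group contributes 5 × ASFR × survival:
  15–19: 5 × 52.40/1000 × 0.9898 = 0.25933
  20–24: 5 × 146.55/1000 × 0.9740 = 0.71370
  25–29: 5 × 316.17/1000 × 0.9584 = 1.51509
  30–34: 5 × 334.86/1000 × 0.9563 = 1.60113
  35–39: 5 × 302.24/1000 × 0.9411 = 1.42219
  40–44: 5 × 119.79/1000 × 0.9385 = 0.56211
Sum = 6.07355
NRR = 0.48780 × 6.07355 = 2.96268
NRR > 1, so each generation more than replaces itself.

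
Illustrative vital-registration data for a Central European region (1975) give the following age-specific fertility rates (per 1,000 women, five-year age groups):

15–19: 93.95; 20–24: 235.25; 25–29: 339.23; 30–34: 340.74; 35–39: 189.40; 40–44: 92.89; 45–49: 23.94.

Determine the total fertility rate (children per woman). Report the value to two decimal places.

Sum of ASFRs = 93.95 + 235.25 + 339.23 + 340.74 + 189.40 + 92.89 + 23.94 = 1315.40
TFR = 5 × 1315.40 / 1000 = 6.577

6.58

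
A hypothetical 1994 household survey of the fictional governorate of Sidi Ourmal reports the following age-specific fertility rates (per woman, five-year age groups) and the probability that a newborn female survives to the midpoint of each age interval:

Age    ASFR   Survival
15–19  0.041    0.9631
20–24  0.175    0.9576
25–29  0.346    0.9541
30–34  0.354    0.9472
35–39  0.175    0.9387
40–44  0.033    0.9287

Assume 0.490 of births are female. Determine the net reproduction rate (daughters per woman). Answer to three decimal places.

Proportion female at birth = 0.490.
Per-age-group product (5 × ASFR × survival probability):
  15–19: 5 × 0.041 × 0.9631 = 0.19744
  20–24: 5 × 0.175 × 0.9576 = 0.83790
  25–29: 5 × 0.346 × 0.9541 = 1.65059
  30–34: 5 × 0.354 × 0.9472 = 1.67654
  35–39: 5 × 0.175 × 0.9387 = 0.82136
  40–44: 5 × 0.033 × 0.9287 = 0.15324
Sum = 5.33707
NRR = 0.490 × 5.33707 = 2.61516
NRR > 1, so each generation more than replaces itself.

2.615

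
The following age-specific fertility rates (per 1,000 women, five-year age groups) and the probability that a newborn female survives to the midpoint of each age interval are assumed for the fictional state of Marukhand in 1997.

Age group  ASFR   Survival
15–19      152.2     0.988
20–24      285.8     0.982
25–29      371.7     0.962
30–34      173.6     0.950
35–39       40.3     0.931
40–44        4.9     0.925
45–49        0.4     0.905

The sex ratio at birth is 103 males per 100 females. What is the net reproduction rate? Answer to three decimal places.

Proportion female at birth = 100 / (100 + 103) = 0.49261.
Each age group contributes 5 × ASFR × survival:
  15–19: 5 × 152.2/1000 × 0.988 = 0.75187
  20–24: 5 × 285.8/1000 × 0.982 = 1.40328
  25–29: 5 × 371.7/1000 × 0.962 = 1.78788
  30–34: 5 × 173.6/1000 × 0.950 = 0.82460
  35–39: 5 × 40.3/1000 × 0.931 = 0.18760
  40–44: 5 × 4.9/1000 × 0.925 = 0.02266
  45–49: 5 × 0.4/1000 × 0.905 = 0.00181
Sum = 4.97970
NRR = 0.49261 × 4.97970 = 2.45305
NRR > 1, so each generation more than replaces itself.

2.453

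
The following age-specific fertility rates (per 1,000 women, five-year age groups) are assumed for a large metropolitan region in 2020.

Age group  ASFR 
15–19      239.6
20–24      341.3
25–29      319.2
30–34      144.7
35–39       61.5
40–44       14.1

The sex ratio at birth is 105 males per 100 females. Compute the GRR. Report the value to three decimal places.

Proportion female at birth = 100 / (100 + 105) = 0.48780.
Sum of ASFRs = 239.6 + 341.3 + 319.2 + 144.7 + 61.5 + 14.1 = 1120.4
TFR = 5 × 1120.4 / 1000 = 5.602
GRR = 0.48780 × 5.602 = 2.73266

2.733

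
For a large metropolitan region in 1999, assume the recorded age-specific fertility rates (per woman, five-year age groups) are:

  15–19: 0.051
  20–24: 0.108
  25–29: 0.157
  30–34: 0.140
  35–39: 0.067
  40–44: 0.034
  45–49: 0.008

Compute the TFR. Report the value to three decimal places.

2.825

Sum of ASFRs = 0.051 + 0.108 + 0.157 + 0.140 + 0.067 + 0.034 + 0.008 = 0.565
TFR = 5 × 0.565 = 2.825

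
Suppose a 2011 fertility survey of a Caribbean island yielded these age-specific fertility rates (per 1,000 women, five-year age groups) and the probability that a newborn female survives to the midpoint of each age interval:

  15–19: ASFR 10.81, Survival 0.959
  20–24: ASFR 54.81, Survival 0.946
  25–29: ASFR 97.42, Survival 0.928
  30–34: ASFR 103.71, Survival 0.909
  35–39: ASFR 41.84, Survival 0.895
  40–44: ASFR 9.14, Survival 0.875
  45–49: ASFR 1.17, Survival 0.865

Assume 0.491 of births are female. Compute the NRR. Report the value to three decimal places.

0.720

Proportion female at birth = 0.491.
Survival-weighted fertility by age (5·fₓ·Sₓ):
  15–19: 5 × 10.81/1000 × 0.959 = 0.05183
  20–24: 5 × 54.81/1000 × 0.946 = 0.25925
  25–29: 5 × 97.42/1000 × 0.928 = 0.45203
  30–34: 5 × 103.71/1000 × 0.909 = 0.47136
  35–39: 5 × 41.84/1000 × 0.895 = 0.18723
  40–44: 5 × 9.14/1000 × 0.875 = 0.03999
  45–49: 5 × 1.17/1000 × 0.865 = 0.00506
Sum = 1.46675
NRR = 0.491 × 1.46675 = 0.72017
NRR < 1, so the cohort does not fully replace itself.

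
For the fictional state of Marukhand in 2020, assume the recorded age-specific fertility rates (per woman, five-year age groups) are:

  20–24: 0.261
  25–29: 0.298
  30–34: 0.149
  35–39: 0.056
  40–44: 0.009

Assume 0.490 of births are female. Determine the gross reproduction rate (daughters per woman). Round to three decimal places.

Proportion female at birth = 0.490.
Sum of ASFRs = 0.261 + 0.298 + 0.149 + 0.056 + 0.009 = 0.773
TFR = 5 × 0.773 = 3.865
GRR = 0.490 × 3.865 = 1.89385

1.894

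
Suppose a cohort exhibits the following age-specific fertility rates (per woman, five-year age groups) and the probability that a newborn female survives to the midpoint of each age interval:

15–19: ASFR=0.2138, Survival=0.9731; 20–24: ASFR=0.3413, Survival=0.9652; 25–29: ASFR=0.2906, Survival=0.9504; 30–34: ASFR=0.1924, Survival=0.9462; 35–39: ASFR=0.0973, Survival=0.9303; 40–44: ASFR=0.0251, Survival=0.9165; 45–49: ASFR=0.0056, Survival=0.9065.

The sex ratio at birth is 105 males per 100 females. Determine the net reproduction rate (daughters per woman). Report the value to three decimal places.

Proportion female at birth = 100 / (100 + 105) = 0.48780.
Each age group contributes 5 × ASFR × survival:
  15–19: 5 × 0.2138 × 0.9731 = 1.04024
  20–24: 5 × 0.3413 × 0.9652 = 1.64711
  25–29: 5 × 0.2906 × 0.9504 = 1.38093
  30–34: 5 × 0.1924 × 0.9462 = 0.91024
  35–39: 5 × 0.0973 × 0.9303 = 0.45259
  40–44: 5 × 0.0251 × 0.9165 = 0.11502
  45–49: 5 × 0.0056 × 0.9065 = 0.02538
Sum = 5.57151
NRR = 0.48780 × 5.57151 = 2.71778
NRR > 1, so each generation more than replaces itself.

2.718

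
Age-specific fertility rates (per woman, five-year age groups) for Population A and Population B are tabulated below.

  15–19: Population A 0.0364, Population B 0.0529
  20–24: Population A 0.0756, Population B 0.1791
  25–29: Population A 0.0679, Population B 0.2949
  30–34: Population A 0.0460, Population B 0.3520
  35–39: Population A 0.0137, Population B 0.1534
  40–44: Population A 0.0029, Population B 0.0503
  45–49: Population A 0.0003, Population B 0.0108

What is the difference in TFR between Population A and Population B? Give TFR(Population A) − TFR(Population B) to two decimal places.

-4.25

Population A:
  Sum of ASFRs = 0.0364 + 0.0756 + 0.0679 + 0.0460 + 0.0137 + 0.0029 + 0.0003 = 0.2428
  TFR = 5 × 0.2428 = 1.214
Population B:
  Sum of ASFRs = 0.0529 + 0.1791 + 0.2949 + 0.3520 + 0.1534 + 0.0503 + 0.0108 = 1.0934
  TFR = 5 × 1.0934 = 5.467
Difference = 1.214 − 5.467 = -4.253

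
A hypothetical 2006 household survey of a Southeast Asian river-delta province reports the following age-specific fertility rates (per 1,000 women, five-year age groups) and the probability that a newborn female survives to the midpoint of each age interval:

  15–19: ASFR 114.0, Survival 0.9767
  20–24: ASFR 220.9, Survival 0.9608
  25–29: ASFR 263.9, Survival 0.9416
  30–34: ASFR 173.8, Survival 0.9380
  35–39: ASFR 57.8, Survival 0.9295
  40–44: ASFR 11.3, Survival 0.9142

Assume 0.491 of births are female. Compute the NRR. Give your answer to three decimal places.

Proportion female at birth = 0.491.
Each age group contributes 5 × ASFR × survival:
  15–19: 5 × 114.0/1000 × 0.9767 = 0.55672
  20–24: 5 × 220.9/1000 × 0.9608 = 1.06120
  25–29: 5 × 263.9/1000 × 0.9416 = 1.24244
  30–34: 5 × 173.8/1000 × 0.9380 = 0.81512
  35–39: 5 × 57.8/1000 × 0.9295 = 0.26863
  40–44: 5 × 11.3/1000 × 0.9142 = 0.05165
Sum = 3.99576
NRR = 0.491 × 3.99576 = 1.96192

1.962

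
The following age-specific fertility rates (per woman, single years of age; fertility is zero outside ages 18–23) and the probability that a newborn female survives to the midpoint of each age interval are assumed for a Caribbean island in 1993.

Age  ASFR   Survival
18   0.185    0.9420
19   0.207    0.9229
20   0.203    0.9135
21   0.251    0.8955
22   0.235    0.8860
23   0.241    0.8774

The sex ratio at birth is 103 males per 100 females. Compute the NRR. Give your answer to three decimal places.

Proportion female at birth = 100 / (100 + 103) = 0.49261.
Each age group contributes 1 × ASFR × survival:
  18: 1 × 0.185 × 0.9420 = 0.17427
  19: 1 × 0.207 × 0.9229 = 0.19104
  20: 1 × 0.203 × 0.9135 = 0.18544
  21: 1 × 0.251 × 0.8955 = 0.22477
  22: 1 × 0.235 × 0.8860 = 0.20821
  23: 1 × 0.241 × 0.8774 = 0.21145
Sum = 1.19518
NRR = 0.49261 × 1.19518 = 0.58876

0.589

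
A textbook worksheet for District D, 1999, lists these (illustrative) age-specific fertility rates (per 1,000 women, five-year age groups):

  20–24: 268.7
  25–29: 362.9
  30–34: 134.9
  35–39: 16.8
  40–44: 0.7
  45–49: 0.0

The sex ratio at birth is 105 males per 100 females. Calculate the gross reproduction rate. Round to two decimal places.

Proportion female at birth = 100 / (100 + 105) = 0.48780.
Sum of ASFRs = 268.7 + 362.9 + 134.9 + 16.8 + 0.7 + 0.0 = 784.0
TFR = 5 × 784.0 / 1000 = 3.92
GRR = 0.48780 × 3.92 = 1.91218

1.91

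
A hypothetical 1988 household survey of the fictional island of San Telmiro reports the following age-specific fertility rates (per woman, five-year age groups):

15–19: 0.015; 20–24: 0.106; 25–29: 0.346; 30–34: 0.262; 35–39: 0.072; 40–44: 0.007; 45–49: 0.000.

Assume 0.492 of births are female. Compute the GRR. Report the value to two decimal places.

Proportion female at birth = 0.492.
Sum of ASFRs = 0.015 + 0.106 + 0.346 + 0.262 + 0.072 + 0.007 + 0.000 = 0.808
TFR = 5 × 0.808 = 4.04
GRR = 0.492 × 4.04 = 1.98768

1.99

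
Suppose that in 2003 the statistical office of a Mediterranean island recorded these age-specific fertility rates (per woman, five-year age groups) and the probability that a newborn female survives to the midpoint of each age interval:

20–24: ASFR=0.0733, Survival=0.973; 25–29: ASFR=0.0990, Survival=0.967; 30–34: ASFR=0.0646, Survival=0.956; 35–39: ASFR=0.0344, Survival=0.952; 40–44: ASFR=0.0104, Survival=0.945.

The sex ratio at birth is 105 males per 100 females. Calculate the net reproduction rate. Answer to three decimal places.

0.662

Proportion female at birth = 100 / (100 + 105) = 0.48780.
Survival-weighted fertility by age (5·fₓ·Sₓ):
  20–24: 5 × 0.0733 × 0.973 = 0.35660
  25–29: 5 × 0.0990 × 0.967 = 0.47867
  30–34: 5 × 0.0646 × 0.956 = 0.30879
  35–39: 5 × 0.0344 × 0.952 = 0.16374
  40–44: 5 × 0.0104 × 0.945 = 0.04914
Sum = 1.35694
NRR = 0.48780 × 1.35694 = 0.66192
With NRR below 1 the population is below replacement fertility.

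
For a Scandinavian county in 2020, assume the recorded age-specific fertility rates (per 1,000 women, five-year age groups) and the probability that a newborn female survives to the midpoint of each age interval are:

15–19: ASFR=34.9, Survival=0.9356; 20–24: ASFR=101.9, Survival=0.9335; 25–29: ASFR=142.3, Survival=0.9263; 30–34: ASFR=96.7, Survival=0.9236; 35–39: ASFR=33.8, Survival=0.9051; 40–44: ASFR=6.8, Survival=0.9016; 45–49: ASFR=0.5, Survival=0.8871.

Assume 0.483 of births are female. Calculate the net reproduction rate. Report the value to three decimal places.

Proportion female at birth = 0.483.
Per-age-group product (5 × ASFR × survival probability):
  15–19: 5 × 34.9/1000 × 0.9356 = 0.16326
  20–24: 5 × 101.9/1000 × 0.9335 = 0.47562
  25–29: 5 × 142.3/1000 × 0.9263 = 0.65906
  30–34: 5 × 96.7/1000 × 0.9236 = 0.44656
  35–39: 5 × 33.8/1000 × 0.9051 = 0.15296
  40–44: 5 × 6.8/1000 × 0.9016 = 0.03065
  45–49: 5 × 0.5/1000 × 0.8871 = 0.00222
Sum = 1.93033
NRR = 0.483 × 1.93033 = 0.93235

0.932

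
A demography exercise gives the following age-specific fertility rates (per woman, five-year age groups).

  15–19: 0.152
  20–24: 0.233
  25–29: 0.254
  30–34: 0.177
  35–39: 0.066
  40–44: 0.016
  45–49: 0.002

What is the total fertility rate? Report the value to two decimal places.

Sum of ASFRs = 0.152 + 0.233 + 0.254 + 0.177 + 0.066 + 0.016 + 0.002 = 0.900
TFR = 5 × 0.900 = 4.5

4.50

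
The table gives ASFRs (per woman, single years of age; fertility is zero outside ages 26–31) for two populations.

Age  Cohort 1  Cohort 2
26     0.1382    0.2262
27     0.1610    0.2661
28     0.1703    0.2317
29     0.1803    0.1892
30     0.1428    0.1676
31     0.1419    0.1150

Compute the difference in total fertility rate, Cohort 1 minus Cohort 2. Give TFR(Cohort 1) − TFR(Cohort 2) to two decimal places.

-0.26

Cohort 1:
  Sum of ASFRs = 0.1382 + 0.1610 + 0.1703 + 0.1803 + 0.1428 + 0.1419 = 0.9345
  TFR = 0.9345
Cohort 2:
  Sum of ASFRs = 0.2262 + 0.2661 + 0.2317 + 0.1892 + 0.1676 + 0.1150 = 1.1958
  TFR = 1.1958
Difference = 0.9345 − 1.1958 = -0.2613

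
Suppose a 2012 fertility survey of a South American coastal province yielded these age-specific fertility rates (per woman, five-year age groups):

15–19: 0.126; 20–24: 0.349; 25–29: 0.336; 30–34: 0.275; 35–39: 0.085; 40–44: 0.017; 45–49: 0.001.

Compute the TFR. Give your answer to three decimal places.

5.945

Sum of ASFRs = 0.126 + 0.349 + 0.336 + 0.275 + 0.085 + 0.017 + 0.001 = 1.189
TFR = 5 × 1.189 = 5.945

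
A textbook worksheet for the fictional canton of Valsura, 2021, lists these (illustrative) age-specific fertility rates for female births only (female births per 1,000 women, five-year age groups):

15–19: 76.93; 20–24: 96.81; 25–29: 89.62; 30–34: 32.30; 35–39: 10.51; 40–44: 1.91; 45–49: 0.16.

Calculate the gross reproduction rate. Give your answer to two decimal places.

1.54

Sum of female ASFRs = 76.93 + 96.81 + 89.62 + 32.30 + 10.51 + 1.91 + 0.16 = 308.24
GRR = 5 × 308.24 / 1000 = 1.5412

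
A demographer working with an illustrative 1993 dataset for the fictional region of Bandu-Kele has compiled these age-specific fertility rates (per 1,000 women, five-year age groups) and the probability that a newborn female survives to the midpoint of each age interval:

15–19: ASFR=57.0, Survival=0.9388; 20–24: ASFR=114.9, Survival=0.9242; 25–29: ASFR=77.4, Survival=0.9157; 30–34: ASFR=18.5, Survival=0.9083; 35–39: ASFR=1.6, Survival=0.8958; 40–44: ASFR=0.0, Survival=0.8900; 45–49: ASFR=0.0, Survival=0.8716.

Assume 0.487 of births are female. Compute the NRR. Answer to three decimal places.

0.606

Proportion female at birth = 0.487.
Weighting each age-specific rate by interval width and survival:
  15–19: 5 × 57.0/1000 × 0.9388 = 0.26756
  20–24: 5 × 114.9/1000 × 0.9242 = 0.53095
  25–29: 5 × 77.4/1000 × 0.9157 = 0.35438
  30–34: 5 × 18.5/1000 × 0.9083 = 0.08402
  35–39: 5 × 1.6/1000 × 0.8958 = 0.00717
  40–44: 5 × 0.0/1000 × 0.8900 = 0.00000
  45–49: 5 × 0.0/1000 × 0.8716 = 0.00000
Sum = 1.24408
NRR = 0.487 × 1.24408 = 0.60587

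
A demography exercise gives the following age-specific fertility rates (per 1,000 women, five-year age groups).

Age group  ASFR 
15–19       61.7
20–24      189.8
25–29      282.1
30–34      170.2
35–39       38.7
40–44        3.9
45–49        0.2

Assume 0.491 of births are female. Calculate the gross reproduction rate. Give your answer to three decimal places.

Proportion female at birth = 0.491.
Sum of ASFRs = 61.7 + 189.8 + 282.1 + 170.2 + 38.7 + 3.9 + 0.2 = 746.6
TFR = 5 × 746.6 / 1000 = 3.733
GRR = 0.491 × 3.733 = 1.83290

1.833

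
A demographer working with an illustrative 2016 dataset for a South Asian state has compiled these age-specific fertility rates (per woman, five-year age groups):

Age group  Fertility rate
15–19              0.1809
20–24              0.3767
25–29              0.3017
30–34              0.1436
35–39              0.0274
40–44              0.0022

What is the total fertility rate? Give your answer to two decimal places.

Sum of ASFRs = 0.1809 + 0.3767 + 0.3017 + 0.1436 + 0.0274 + 0.0022 = 1.0325
TFR = 5 × 1.0325 = 5.1625

5.16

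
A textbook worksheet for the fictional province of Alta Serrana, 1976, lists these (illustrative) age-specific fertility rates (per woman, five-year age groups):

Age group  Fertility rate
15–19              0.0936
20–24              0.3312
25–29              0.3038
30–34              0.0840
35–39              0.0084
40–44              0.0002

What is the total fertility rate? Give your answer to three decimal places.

Sum of ASFRs = 0.0936 + 0.3312 + 0.3038 + 0.0840 + 0.0084 + 0.0002 = 0.8212
TFR = 5 × 0.8212 = 4.106

4.106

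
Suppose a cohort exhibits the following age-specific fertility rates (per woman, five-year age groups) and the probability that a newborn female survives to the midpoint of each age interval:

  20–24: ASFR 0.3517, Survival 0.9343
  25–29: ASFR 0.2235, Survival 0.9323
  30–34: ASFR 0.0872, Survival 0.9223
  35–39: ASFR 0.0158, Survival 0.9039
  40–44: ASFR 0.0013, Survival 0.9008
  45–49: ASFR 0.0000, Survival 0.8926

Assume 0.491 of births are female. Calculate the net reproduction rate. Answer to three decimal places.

1.554

Proportion female at birth = 0.491.
Survival-weighted fertility by age (5·fₓ·Sₓ):
  20–24: 5 × 0.3517 × 0.9343 = 1.64297
  25–29: 5 × 0.2235 × 0.9323 = 1.04185
  30–34: 5 × 0.0872 × 0.9223 = 0.40212
  35–39: 5 × 0.0158 × 0.9039 = 0.07141
  40–44: 5 × 0.0013 × 0.9008 = 0.00586
  45–49: 5 × 0.0000 × 0.8926 = 0.00000
Sum = 3.16421
NRR = 0.491 × 3.16421 = 1.55363
NRR > 1, so each generation more than replaces itself.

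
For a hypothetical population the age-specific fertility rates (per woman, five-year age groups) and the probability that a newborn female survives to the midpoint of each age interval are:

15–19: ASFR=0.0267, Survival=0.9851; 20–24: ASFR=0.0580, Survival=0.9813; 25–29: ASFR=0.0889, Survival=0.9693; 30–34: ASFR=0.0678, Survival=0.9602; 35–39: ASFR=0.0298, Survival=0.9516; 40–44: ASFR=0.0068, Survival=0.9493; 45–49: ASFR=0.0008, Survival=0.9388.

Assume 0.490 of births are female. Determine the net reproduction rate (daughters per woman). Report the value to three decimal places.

0.662

Proportion female at birth = 0.490.
Each age group contributes 5 × ASFR × survival:
  15–19: 5 × 0.0267 × 0.9851 = 0.13151
  20–24: 5 × 0.0580 × 0.9813 = 0.28458
  25–29: 5 × 0.0889 × 0.9693 = 0.43085
  30–34: 5 × 0.0678 × 0.9602 = 0.32551
  35–39: 5 × 0.0298 × 0.9516 = 0.14179
  40–44: 5 × 0.0068 × 0.9493 = 0.03228
  45–49: 5 × 0.0008 × 0.9388 = 0.00376
Sum = 1.35028
NRR = 0.490 × 1.35028 = 0.66164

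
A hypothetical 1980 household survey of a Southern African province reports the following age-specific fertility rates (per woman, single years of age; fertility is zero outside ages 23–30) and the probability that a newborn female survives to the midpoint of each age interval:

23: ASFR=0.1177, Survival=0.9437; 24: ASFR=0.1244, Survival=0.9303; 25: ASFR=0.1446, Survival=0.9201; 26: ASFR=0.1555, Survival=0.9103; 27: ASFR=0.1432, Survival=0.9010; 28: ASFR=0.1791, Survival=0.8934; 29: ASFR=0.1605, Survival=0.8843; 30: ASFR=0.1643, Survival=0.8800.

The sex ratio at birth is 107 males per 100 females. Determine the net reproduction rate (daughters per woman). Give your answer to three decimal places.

0.520

Proportion female at birth = 100 / (100 + 107) = 0.48309.
Each age group contributes 1 × ASFR × survival:
  23: 1 × 0.1177 × 0.9437 = 0.11107
  24: 1 × 0.1244 × 0.9303 = 0.11573
  25: 1 × 0.1446 × 0.9201 = 0.13305
  26: 1 × 0.1555 × 0.9103 = 0.14155
  27: 1 × 0.1432 × 0.9010 = 0.12902
  28: 1 × 0.1791 × 0.8934 = 0.16001
  29: 1 × 0.1605 × 0.8843 = 0.14193
  30: 1 × 0.1643 × 0.8800 = 0.14458
Sum = 1.07694
NRR = 0.48309 × 1.07694 = 0.52026
An NRR under 1 implies long-run decline under these rates.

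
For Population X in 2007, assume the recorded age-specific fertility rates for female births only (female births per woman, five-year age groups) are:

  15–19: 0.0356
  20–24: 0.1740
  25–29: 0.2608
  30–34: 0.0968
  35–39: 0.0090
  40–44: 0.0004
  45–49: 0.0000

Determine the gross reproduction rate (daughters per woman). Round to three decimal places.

Sum of female ASFRs = 0.0356 + 0.1740 + 0.2608 + 0.0968 + 0.0090 + 0.0004 + 0.0000 = 0.5766
GRR = 5 × 0.5766 = 2.883

2.883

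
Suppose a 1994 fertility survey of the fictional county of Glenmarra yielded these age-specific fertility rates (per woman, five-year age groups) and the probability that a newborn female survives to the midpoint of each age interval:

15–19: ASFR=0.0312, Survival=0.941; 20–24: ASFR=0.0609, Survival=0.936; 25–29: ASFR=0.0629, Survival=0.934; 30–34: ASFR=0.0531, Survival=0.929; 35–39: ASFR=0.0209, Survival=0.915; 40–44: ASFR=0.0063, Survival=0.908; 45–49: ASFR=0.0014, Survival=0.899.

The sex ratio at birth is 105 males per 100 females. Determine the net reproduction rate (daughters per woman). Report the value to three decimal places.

Proportion female at birth = 100 / (100 + 105) = 0.48780.
Each age group contributes 5 × ASFR × survival:
  15–19: 5 × 0.0312 × 0.941 = 0.14680
  20–24: 5 × 0.0609 × 0.936 = 0.28501
  25–29: 5 × 0.0629 × 0.934 = 0.29374
  30–34: 5 × 0.0531 × 0.929 = 0.24665
  35–39: 5 × 0.0209 × 0.915 = 0.09562
  40–44: 5 × 0.0063 × 0.908 = 0.02860
  45–49: 5 × 0.0014 × 0.899 = 0.00629
Sum = 1.10271
NRR = 0.48780 × 1.10271 = 0.53790

0.538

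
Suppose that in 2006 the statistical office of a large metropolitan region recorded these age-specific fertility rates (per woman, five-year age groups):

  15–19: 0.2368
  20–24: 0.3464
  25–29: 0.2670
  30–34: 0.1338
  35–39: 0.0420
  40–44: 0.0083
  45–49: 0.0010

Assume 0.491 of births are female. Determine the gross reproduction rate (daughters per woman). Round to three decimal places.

2.542

Proportion female at birth = 0.491.
Sum of ASFRs = 0.2368 + 0.3464 + 0.2670 + 0.1338 + 0.0420 + 0.0083 + 0.0010 = 1.0353
TFR = 5 × 1.0353 = 5.1765
GRR = 0.491 × 5.1765 = 2.54166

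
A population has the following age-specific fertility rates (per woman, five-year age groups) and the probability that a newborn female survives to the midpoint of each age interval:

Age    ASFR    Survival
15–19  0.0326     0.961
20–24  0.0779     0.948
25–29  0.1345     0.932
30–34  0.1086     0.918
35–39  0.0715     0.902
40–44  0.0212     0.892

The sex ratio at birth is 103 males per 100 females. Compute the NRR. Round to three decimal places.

Proportion female at birth = 100 / (100 + 103) = 0.49261.
Survival-weighted fertility by age (5·fₓ·Sₓ):
  15–19: 5 × 0.0326 × 0.961 = 0.15664
  20–24: 5 × 0.0779 × 0.948 = 0.36925
  25–29: 5 × 0.1345 × 0.932 = 0.62677
  30–34: 5 × 0.1086 × 0.918 = 0.49847
  35–39: 5 × 0.0715 × 0.902 = 0.32247
  40–44: 5 × 0.0212 × 0.892 = 0.09455
Sum = 2.06815
NRR = 0.49261 × 2.06815 = 1.01879
NRR > 1, so each generation more than replaces itself.

1.019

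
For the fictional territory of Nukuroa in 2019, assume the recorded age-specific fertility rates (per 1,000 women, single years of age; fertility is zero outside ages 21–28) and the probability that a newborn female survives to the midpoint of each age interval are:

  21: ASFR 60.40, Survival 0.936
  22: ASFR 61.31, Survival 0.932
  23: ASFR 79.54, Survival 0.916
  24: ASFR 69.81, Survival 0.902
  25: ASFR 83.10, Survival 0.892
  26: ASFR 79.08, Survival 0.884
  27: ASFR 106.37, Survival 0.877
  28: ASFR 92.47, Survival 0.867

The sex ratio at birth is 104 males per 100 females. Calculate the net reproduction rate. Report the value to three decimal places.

Proportion female at birth = 100 / (100 + 104) = 0.49020.
Each age group contributes 1 × ASFR × survival:
  21: 1 × 60.40/1000 × 0.936 = 0.05653
  22: 1 × 61.31/1000 × 0.932 = 0.05714
  23: 1 × 79.54/1000 × 0.916 = 0.07286
  24: 1 × 69.81/1000 × 0.902 = 0.06297
  25: 1 × 83.10/1000 × 0.892 = 0.07413
  26: 1 × 79.08/1000 × 0.884 = 0.06991
  27: 1 × 106.37/1000 × 0.877 = 0.09329
  28: 1 × 92.47/1000 × 0.867 = 0.08017
Sum = 0.56700
NRR = 0.49020 × 0.56700 = 0.27794

0.278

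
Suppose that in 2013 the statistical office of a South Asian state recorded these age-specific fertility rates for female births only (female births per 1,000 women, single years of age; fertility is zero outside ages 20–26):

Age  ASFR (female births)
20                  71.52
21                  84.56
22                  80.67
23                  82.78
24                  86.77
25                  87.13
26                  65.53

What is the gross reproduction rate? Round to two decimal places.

Sum of female ASFRs = 71.52 + 84.56 + 80.67 + 82.78 + 86.77 + 87.13 + 65.53 = 558.96
GRR = 558.96 / 1000 = 0.55896

0.56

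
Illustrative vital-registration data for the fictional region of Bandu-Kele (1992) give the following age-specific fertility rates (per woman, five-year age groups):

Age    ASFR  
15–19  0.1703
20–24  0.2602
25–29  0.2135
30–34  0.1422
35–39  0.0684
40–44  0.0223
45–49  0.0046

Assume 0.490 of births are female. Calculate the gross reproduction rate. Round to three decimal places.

2.160

Proportion female at birth = 0.490.
Sum of ASFRs = 0.1703 + 0.2602 + 0.2135 + 0.1422 + 0.0684 + 0.0223 + 0.0046 = 0.8815
TFR = 5 × 0.8815 = 4.4075
GRR = 0.490 × 4.4075 = 2.15968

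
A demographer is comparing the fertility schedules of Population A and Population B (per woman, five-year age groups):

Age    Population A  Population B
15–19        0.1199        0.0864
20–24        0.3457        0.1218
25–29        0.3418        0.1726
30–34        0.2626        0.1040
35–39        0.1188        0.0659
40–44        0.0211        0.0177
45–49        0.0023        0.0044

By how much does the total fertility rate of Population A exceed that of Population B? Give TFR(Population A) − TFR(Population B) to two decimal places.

3.20

Population A:
  Sum of ASFRs = 0.1199 + 0.3457 + 0.3418 + 0.2626 + 0.1188 + 0.0211 + 0.0023 = 1.2122
  TFR = 5 × 1.2122 = 6.061
Population B:
  Sum of ASFRs = 0.0864 + 0.1218 + 0.1726 + 0.1040 + 0.0659 + 0.0177 + 0.0044 = 0.5728
  TFR = 5 × 0.5728 = 2.864
Difference = 6.061 − 2.864 = 3.197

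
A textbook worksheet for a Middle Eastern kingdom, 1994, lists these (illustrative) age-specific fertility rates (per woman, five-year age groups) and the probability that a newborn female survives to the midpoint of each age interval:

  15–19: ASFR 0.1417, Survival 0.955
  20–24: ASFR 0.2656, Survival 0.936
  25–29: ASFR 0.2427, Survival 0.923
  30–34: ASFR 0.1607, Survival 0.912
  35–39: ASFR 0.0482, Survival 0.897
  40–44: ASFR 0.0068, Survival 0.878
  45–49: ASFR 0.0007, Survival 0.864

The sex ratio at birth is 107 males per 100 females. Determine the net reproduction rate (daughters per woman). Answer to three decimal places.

1.943

Proportion female at birth = 100 / (100 + 107) = 0.48309.
Survival-weighted fertility by age (5·fₓ·Sₓ):
  15–19: 5 × 0.1417 × 0.955 = 0.67662
  20–24: 5 × 0.2656 × 0.936 = 1.24301
  25–29: 5 × 0.2427 × 0.923 = 1.12006
  30–34: 5 × 0.1607 × 0.912 = 0.73279
  35–39: 5 × 0.0482 × 0.897 = 0.21618
  40–44: 5 × 0.0068 × 0.878 = 0.02985
  45–49: 5 × 0.0007 × 0.864 = 0.00302
Sum = 4.02153
NRR = 0.48309 × 4.02153 = 1.94276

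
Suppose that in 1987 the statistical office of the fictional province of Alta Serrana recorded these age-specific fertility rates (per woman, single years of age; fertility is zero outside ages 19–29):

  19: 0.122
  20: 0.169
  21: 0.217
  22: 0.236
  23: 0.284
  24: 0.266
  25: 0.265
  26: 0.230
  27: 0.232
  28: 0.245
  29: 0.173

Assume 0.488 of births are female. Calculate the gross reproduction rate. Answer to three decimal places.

1.190

Proportion female at birth = 0.488.
Sum of ASFRs = 0.122 + 0.169 + 0.217 + 0.236 + 0.284 + 0.266 + 0.265 + 0.230 + 0.232 + 0.245 + 0.173 = 2.439
TFR = 2.439
GRR = 0.488 × 2.439 = 1.19023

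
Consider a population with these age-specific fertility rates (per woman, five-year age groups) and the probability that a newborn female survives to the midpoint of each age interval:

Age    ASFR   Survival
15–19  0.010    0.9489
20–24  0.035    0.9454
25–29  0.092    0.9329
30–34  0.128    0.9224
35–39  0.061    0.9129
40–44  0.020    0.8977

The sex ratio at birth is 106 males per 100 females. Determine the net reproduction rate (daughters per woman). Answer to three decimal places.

Proportion female at birth = 100 / (100 + 106) = 0.48544.
Each age group contributes 5 × ASFR × survival:
  15–19: 5 × 0.010 × 0.9489 = 0.04745
  20–24: 5 × 0.035 × 0.9454 = 0.16545
  25–29: 5 × 0.092 × 0.9329 = 0.42913
  30–34: 5 × 0.128 × 0.9224 = 0.59034
  35–39: 5 × 0.061 × 0.9129 = 0.27843
  40–44: 5 × 0.020 × 0.8977 = 0.08977
Sum = 1.60057
NRR = 0.48544 × 1.60057 = 0.77698

0.777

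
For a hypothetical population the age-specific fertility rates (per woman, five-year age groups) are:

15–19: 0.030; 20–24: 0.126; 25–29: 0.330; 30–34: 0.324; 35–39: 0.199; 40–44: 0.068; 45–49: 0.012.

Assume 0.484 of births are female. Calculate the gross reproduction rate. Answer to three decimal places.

Proportion female at birth = 0.484.
Sum of ASFRs = 0.030 + 0.126 + 0.330 + 0.324 + 0.199 + 0.068 + 0.012 = 1.089
TFR = 5 × 1.089 = 5.445
GRR = 0.484 × 5.445 = 2.63538

2.635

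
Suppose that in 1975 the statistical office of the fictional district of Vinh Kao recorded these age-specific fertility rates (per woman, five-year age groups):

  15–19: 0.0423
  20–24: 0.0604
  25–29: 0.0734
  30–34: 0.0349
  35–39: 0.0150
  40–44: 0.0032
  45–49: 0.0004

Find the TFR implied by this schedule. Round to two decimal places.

1.15

Sum of ASFRs = 0.0423 + 0.0604 + 0.0734 + 0.0349 + 0.0150 + 0.0032 + 0.0004 = 0.2296
TFR = 5 × 0.2296 = 1.148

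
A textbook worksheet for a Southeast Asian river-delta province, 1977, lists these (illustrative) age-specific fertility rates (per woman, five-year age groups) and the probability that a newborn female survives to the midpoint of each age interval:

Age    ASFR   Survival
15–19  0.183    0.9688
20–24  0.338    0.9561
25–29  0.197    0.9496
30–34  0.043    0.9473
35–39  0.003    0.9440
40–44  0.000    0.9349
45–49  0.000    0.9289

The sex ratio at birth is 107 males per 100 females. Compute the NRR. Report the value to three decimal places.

Proportion female at birth = 100 / (100 + 107) = 0.48309.
Per-age-group product (5 × ASFR × survival probability):
  15–19: 5 × 0.183 × 0.9688 = 0.88645
  20–24: 5 × 0.338 × 0.9561 = 1.61581
  25–29: 5 × 0.197 × 0.9496 = 0.93536
  30–34: 5 × 0.043 × 0.9473 = 0.20367
  35–39: 5 × 0.003 × 0.9440 = 0.01416
  40–44: 5 × 0.000 × 0.9349 = 0.00000
  45–49: 5 × 0.000 × 0.9289 = 0.00000
Sum = 3.65545
NRR = 0.48309 × 3.65545 = 1.76591
With NRR above 1 the population is above replacement fertility.

1.766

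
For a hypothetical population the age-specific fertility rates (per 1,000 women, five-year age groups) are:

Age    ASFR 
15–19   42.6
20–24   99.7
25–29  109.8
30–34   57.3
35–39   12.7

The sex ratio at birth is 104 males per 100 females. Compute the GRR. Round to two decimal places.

0.79

Proportion female at birth = 100 / (100 + 104) = 0.49020.
Sum of ASFRs = 42.6 + 99.7 + 109.8 + 57.3 + 12.7 = 322.1
TFR = 5 × 322.1 / 1000 = 1.6105
GRR = 0.49020 × 1.6105 = 0.78947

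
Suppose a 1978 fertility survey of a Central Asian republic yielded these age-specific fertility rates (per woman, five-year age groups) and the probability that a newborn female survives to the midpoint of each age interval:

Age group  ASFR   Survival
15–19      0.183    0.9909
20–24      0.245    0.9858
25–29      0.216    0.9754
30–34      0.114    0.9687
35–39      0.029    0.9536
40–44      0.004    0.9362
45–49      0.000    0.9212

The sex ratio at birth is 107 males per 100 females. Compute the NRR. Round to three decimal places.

1.873

Proportion female at birth = 100 / (100 + 107) = 0.48309.
Survival-weighted fertility by age (5·fₓ·Sₓ):
  15–19: 5 × 0.183 × 0.9909 = 0.90667
  20–24: 5 × 0.245 × 0.9858 = 1.20761
  25–29: 5 × 0.216 × 0.9754 = 1.05343
  30–34: 5 × 0.114 × 0.9687 = 0.55216
  35–39: 5 × 0.029 × 0.9536 = 0.13827
  40–44: 5 × 0.004 × 0.9362 = 0.01872
  45–49: 5 × 0.000 × 0.9212 = 0.00000
Sum = 3.87686
NRR = 0.48309 × 3.87686 = 1.87287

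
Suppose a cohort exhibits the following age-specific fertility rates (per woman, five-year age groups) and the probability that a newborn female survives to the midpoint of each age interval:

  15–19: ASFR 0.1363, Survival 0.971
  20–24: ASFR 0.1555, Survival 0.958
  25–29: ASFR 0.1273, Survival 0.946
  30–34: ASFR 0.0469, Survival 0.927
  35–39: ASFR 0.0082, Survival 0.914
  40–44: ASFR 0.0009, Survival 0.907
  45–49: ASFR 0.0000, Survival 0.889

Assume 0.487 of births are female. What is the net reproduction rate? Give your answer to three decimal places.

1.104

Proportion female at birth = 0.487.
Per-age-group product (5 × ASFR × survival probability):
  15–19: 5 × 0.1363 × 0.971 = 0.66174
  20–24: 5 × 0.1555 × 0.958 = 0.74485
  25–29: 5 × 0.1273 × 0.946 = 0.60213
  30–34: 5 × 0.0469 × 0.927 = 0.21738
  35–39: 5 × 0.0082 × 0.914 = 0.03747
  40–44: 5 × 0.0009 × 0.907 = 0.00408
  45–49: 5 × 0.0000 × 0.889 = 0.00000
Sum = 2.26765
NRR = 0.487 × 2.26765 = 1.10435
With NRR above 1 the population is above replacement fertility.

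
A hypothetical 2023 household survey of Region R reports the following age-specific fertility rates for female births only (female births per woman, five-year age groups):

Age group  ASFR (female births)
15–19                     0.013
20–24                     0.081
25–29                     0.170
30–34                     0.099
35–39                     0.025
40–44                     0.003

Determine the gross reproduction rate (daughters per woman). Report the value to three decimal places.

Sum of female ASFRs = 0.013 + 0.081 + 0.170 + 0.099 + 0.025 + 0.003 = 0.391
GRR = 5 × 0.391 = 1.955

1.955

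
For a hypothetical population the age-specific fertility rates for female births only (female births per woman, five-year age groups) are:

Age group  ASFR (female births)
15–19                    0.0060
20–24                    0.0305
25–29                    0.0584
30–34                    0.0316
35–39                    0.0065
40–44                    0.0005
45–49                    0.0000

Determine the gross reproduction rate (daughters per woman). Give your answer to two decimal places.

Sum of female ASFRs = 0.0060 + 0.0305 + 0.0584 + 0.0316 + 0.0065 + 0.0005 + 0.0000 = 0.1335
GRR = 5 × 0.1335 = 0.6675

0.67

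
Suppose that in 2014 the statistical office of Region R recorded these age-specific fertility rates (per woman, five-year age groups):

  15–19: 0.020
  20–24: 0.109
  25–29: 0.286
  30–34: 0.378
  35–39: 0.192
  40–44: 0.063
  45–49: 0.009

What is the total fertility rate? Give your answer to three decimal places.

5.285

Sum of ASFRs = 0.020 + 0.109 + 0.286 + 0.378 + 0.192 + 0.063 + 0.009 = 1.057
TFR = 5 × 1.057 = 5.285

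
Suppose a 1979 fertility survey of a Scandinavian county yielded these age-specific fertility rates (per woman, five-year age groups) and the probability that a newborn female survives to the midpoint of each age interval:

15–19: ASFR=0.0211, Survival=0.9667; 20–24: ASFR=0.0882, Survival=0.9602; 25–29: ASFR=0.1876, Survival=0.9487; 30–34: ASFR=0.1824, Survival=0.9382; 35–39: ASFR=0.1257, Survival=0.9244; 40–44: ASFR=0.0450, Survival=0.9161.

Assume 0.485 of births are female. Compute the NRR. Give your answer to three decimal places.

Proportion female at birth = 0.485.
Per-age-group product (5 × ASFR × survival probability):
  15–19: 5 × 0.0211 × 0.9667 = 0.10199
  20–24: 5 × 0.0882 × 0.9602 = 0.42345
  25–29: 5 × 0.1876 × 0.9487 = 0.88988
  30–34: 5 × 0.1824 × 0.9382 = 0.85564
  35–39: 5 × 0.1257 × 0.9244 = 0.58099
  40–44: 5 × 0.0450 × 0.9161 = 0.20612
Sum = 3.05807
NRR = 0.485 × 3.05807 = 1.48316

1.483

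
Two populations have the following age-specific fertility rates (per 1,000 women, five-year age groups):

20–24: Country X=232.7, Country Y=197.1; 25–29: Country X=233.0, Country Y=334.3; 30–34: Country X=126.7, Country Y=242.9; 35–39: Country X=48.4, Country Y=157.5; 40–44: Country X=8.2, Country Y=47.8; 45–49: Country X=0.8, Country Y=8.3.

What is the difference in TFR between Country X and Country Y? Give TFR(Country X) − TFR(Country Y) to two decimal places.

Country X:
  Sum of ASFRs = 232.7 + 233.0 + 126.7 + 48.4 + 8.2 + 0.8 = 649.8
  TFR = 5 × 649.8 / 1000 = 3.249
Country Y:
  Sum of ASFRs = 197.1 + 334.3 + 242.9 + 157.5 + 47.8 + 8.3 = 987.9
  TFR = 5 × 987.9 / 1000 = 4.9395
Difference = 3.249 − 4.9395 = -1.6905

-1.69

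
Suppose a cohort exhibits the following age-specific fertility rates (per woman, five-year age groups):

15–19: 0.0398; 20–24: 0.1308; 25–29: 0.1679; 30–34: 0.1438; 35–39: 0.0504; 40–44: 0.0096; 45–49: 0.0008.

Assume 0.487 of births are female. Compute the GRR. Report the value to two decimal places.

Proportion female at birth = 0.487.
Sum of ASFRs = 0.0398 + 0.1308 + 0.1679 + 0.1438 + 0.0504 + 0.0096 + 0.0008 = 0.5431
TFR = 5 × 0.5431 = 2.7155
GRR = 0.487 × 2.7155 = 1.32245

1.32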